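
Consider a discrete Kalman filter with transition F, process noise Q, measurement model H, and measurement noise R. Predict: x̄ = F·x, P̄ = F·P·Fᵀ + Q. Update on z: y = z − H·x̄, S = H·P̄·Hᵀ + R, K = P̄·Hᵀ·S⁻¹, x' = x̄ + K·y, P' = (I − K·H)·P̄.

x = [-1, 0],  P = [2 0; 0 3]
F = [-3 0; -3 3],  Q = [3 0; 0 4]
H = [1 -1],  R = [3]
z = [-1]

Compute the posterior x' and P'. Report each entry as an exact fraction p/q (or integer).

x' = [108/37, 142/37]
P' = [768/37 759/37; 759/37 852/37]

x̄ = F·x = [3, 3]
P̄ = F·P·Fᵀ + Q = [21 18; 18 49]
y = z − H·x̄ = [-1]
S = H·P̄·Hᵀ + R = [37]
K = P̄·Hᵀ·S⁻¹ = [3/37; -31/37]
x' = x̄ + K·y = [108/37, 142/37]
P' = (I − K·H)·P̄ = [768/37 759/37; 759/37 852/37]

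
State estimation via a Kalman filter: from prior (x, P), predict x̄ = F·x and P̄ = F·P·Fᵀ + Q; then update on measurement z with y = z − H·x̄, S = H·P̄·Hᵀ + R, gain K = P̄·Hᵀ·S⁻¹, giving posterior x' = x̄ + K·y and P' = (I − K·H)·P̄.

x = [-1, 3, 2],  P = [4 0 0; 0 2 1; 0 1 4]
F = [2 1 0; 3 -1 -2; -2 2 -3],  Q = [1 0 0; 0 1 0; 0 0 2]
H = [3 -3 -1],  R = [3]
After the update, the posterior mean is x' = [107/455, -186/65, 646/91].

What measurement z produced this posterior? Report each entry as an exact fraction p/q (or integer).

z = [2]

x̄ = F·x = [1, -10, 2]
P̄ = F·P·Fᵀ + Q = [19 20 -15; 20 59 -5; -15 -5 50]
S = H·P̄·Hᵀ + R = [455]
K = P̄·Hᵀ·S⁻¹ = [12/455; -16/65; -16/91]
x' − x̄ = [-348/455, 464/65, 464/91] = K·y
y = (KᵀK)⁻¹·Kᵀ·(x' − x̄) = [-29]
z = y + H·x̄ = [-29] + [31] = [2]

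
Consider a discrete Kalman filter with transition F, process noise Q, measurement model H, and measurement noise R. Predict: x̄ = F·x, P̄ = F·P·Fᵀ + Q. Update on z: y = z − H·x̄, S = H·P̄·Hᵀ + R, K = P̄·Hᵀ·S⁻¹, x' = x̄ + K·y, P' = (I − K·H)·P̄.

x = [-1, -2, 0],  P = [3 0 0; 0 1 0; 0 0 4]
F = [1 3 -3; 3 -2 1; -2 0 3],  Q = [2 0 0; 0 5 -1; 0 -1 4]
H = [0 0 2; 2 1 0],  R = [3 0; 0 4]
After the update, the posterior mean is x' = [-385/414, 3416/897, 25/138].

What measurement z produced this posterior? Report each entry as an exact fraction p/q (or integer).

x̄ = F·x = [-7, 1, 2]
P̄ = F·P·Fᵀ + Q = [50 -9 -42; -9 40 -7; -42 -7 52]
S = H·P̄·Hᵀ + R = [211 -182; -182 208]
K = P̄·Hᵀ·S⁻¹ = [-35/414 301/828; 7/69 349/1794; 65/138 -7/276]
x' − x̄ = [2513/414, 2519/897, -251/138] = K·y
y = (KᵀK)⁻¹·Kᵀ·(x' − x̄) = [-3, 16]
z = y + H·x̄ = [-3, 16] + [4, -13] = [1, 3]

z = [1, 3]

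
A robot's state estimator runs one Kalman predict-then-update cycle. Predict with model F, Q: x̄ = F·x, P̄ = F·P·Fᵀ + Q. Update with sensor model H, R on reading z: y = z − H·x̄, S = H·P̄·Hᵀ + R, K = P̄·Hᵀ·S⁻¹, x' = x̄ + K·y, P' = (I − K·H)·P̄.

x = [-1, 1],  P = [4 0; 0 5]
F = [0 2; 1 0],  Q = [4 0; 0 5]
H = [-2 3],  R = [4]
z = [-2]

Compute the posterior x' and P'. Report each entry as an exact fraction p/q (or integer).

x' = [122/181, -46/181]
P' = [2040/181 1296/181; 1296/181 900/181]

x̄ = F·x = [2, -1]
P̄ = F·P·Fᵀ + Q = [24 0; 0 9]
y = z − H·x̄ = [5]
S = H·P̄·Hᵀ + R = [181]
K = P̄·Hᵀ·S⁻¹ = [-48/181; 27/181]
x' = x̄ + K·y = [122/181, -46/181]
P' = (I − K·H)·P̄ = [2040/181 1296/181; 1296/181 900/181]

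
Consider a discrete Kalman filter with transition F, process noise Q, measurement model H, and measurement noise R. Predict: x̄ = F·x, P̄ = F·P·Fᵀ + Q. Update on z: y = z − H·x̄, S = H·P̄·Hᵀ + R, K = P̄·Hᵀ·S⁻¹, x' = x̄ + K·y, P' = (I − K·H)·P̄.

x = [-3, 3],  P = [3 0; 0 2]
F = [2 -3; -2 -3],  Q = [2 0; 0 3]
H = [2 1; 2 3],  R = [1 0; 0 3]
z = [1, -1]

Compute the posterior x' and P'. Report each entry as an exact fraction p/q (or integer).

x' = [10751/17375, -10677/17375]
P' = [12336/17375 -12222/17375; -12222/17375 16419/17375]

x̄ = F·x = [-15, -3]
P̄ = F·P·Fᵀ + Q = [32 6; 6 33]
y = z − H·x̄ = [34, 38]
S = H·P̄·Hᵀ + R = [186 275; 275 500]
K = P̄·Hᵀ·S⁻¹ = [498/695 -3998/17375; -321/695 8271/17375]
x' = x̄ + K·y = [10751/17375, -10677/17375]
P' = (I − K·H)·P̄ = [12336/17375 -12222/17375; -12222/17375 16419/17375]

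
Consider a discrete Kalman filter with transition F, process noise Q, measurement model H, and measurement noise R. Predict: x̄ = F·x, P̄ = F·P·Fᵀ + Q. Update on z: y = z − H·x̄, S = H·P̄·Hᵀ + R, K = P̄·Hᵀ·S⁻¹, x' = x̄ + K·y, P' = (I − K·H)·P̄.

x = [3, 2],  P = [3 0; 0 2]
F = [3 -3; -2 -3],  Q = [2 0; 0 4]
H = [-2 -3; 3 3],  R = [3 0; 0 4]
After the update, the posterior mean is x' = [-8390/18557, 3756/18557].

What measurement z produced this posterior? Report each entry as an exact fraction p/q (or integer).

z = [-1, -2]

x̄ = F·x = [3, -12]
P̄ = F·P·Fᵀ + Q = [47 0; 0 34]
S = H·P̄·Hᵀ + R = [497 -588; -588 733]
K = P̄·Hᵀ·S⁻¹ = [14006/18557 2115/2651; -14790/18557 -1326/2651]
x' − x̄ = [-64061/18557, 226440/18557] = K·y
y = (KᵀK)⁻¹·Kᵀ·(x' − x̄) = [-31, 25]
z = y + H·x̄ = [-31, 25] + [30, -27] = [-1, -2]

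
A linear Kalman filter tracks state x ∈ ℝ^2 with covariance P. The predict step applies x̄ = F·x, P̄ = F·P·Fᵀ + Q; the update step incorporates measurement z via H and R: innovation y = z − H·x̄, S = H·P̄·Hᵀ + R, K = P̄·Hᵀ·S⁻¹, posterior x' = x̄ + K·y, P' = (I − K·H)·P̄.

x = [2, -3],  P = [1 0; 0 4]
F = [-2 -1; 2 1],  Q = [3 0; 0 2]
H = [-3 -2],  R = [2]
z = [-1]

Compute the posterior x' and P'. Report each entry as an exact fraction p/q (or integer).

x' = [-11/45, 37/45]
P' = [206/45 -292/45; -292/45 434/45]

x̄ = F·x = [-1, 1]
P̄ = F·P·Fᵀ + Q = [11 -8; -8 10]
y = z − H·x̄ = [-2]
S = H·P̄·Hᵀ + R = [45]
K = P̄·Hᵀ·S⁻¹ = [-17/45; 4/45]
x' = x̄ + K·y = [-11/45, 37/45]
P' = (I − K·H)·P̄ = [206/45 -292/45; -292/45 434/45]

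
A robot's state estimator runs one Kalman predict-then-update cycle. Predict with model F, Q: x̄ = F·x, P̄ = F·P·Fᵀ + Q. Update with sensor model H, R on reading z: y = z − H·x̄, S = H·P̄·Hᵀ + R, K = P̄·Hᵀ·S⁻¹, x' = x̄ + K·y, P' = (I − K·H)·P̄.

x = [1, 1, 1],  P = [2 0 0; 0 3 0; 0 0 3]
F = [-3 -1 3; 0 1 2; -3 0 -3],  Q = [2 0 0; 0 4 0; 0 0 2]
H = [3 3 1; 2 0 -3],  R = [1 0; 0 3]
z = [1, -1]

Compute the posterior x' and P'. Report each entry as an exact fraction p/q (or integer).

x̄ = F·x = [-1, 3, -6]
P̄ = F·P·Fᵀ + Q = [50 15 -9; 15 19 -18; -9 -18 47]
y = z − H·x̄ = [1, -17]
S = H·P̄·Hᵀ + R = [777 474; 474 734]
K = P̄·Hᵀ·S⁻¹ = [12721/57607 3505/115214; 3640/57607 4242/57607; 25205/172821 -35809/115214]
x' = x̄ + K·y = [-149357/115214, 104347/57607, -197183/345642]
P' = (I − K·H)·P̄ = [583353/115214 -351669/57607 385397/115214; -351669/57607 432445/57607 -238688/57607; 385397/115214 -238688/57607 878221/345642]

x' = [-149357/115214, 104347/57607, -197183/345642]
P' = [583353/115214 -351669/57607 385397/115214; -351669/57607 432445/57607 -238688/57607; 385397/115214 -238688/57607 878221/345642]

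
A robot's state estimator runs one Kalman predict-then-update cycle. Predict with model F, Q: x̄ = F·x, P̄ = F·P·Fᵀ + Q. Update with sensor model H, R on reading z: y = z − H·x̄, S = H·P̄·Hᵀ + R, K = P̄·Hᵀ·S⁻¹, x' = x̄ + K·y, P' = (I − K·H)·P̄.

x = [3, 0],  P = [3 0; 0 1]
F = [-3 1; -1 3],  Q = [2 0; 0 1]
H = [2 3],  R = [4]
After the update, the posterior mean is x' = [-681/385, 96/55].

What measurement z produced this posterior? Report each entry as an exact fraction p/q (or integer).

z = [2]

x̄ = F·x = [-9, -3]
P̄ = F·P·Fᵀ + Q = [30 12; 12 13]
S = H·P̄·Hᵀ + R = [385]
K = P̄·Hᵀ·S⁻¹ = [96/385; 9/55]
x' − x̄ = [2784/385, 261/55] = K·y
y = (KᵀK)⁻¹·Kᵀ·(x' − x̄) = [29]
z = y + H·x̄ = [29] + [-27] = [2]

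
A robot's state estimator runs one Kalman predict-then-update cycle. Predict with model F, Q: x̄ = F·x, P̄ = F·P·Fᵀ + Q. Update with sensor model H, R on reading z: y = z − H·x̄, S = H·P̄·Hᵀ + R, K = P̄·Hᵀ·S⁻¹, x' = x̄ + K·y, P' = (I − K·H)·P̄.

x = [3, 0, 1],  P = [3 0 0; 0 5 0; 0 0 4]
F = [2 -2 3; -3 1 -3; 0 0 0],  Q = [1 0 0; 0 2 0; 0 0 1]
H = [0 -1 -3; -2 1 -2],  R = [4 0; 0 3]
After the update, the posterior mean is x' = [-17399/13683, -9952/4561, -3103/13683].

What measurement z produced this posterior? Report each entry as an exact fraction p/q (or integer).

x̄ = F·x = [9, -12, 0]
P̄ = F·P·Fᵀ + Q = [69 -64 0; -64 70 0; 0 0 1]
S = H·P̄·Hᵀ + R = [83 -192; -192 609]
K = P̄·Hᵀ·S⁻¹ = [64/4561 -4478/13683; -1538/4561 998/4561; -737/4561 -742/13683]
x' − x̄ = [-140546/13683, 44780/4561, -3103/13683] = K·y
y = (KᵀK)⁻¹·Kᵀ·(x' − x̄) = [-9, 31]
z = y + H·x̄ = [-9, 31] + [12, -30] = [3, 1]

z = [3, 1]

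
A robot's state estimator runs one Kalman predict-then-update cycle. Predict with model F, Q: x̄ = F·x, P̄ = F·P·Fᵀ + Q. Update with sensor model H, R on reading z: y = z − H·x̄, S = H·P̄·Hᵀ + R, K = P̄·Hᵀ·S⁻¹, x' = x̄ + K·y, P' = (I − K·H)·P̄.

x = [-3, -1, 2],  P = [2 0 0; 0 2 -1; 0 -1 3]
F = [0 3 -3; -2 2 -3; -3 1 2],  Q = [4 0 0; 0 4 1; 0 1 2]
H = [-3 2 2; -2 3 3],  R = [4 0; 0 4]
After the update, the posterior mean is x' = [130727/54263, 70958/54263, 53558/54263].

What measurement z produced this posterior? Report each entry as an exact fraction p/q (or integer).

z = [-3, 2]

x̄ = F·x = [-9, -2, 12]
P̄ = F·P·Fᵀ + Q = [67 54 -15; 54 59 -2; -15 -2 30]
S = H·P̄·Hᵀ + R = [479 405; 405 569]
K = P̄·Hᵀ·S⁻¹ = [-31551/54263 20836/54263; -52827/108526 49617/108526; 11299/108526 13701/108526]
x' − x̄ = [619094/54263, 179484/54263, -597598/54263] = K·y
y = (KᵀK)⁻¹·Kᵀ·(x' − x̄) = [-50, -46]
z = y + H·x̄ = [-50, -46] + [47, 48] = [-3, 2]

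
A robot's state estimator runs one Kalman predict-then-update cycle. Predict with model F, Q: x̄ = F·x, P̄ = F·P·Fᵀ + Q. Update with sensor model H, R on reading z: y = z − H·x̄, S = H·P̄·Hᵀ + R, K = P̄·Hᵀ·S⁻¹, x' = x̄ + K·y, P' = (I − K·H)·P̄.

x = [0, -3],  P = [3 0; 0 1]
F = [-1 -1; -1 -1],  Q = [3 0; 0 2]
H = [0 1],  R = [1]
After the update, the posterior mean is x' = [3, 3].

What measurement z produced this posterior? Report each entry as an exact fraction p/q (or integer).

z = [3]

x̄ = F·x = [3, 3]
P̄ = F·P·Fᵀ + Q = [7 4; 4 6]
S = H·P̄·Hᵀ + R = [7]
K = P̄·Hᵀ·S⁻¹ = [4/7; 6/7]
x' − x̄ = [0, 0] = K·y
y = (KᵀK)⁻¹·Kᵀ·(x' − x̄) = [0]
z = y + H·x̄ = [0] + [3] = [3]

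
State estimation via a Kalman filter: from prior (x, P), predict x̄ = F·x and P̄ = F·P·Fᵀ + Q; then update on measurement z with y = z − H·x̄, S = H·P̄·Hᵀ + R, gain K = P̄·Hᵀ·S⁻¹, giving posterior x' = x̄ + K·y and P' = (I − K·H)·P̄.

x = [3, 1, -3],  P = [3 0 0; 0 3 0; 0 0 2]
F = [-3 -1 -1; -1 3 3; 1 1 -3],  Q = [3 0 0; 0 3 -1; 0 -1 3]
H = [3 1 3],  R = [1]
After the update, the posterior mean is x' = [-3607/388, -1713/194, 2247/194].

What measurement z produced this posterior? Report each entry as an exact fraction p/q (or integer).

x̄ = F·x = [-7, -9, 13]
P̄ = F·P·Fᵀ + Q = [35 -6 -6; -6 51 -13; -6 -13 27]
S = H·P̄·Hᵀ + R = [388]
K = P̄·Hᵀ·S⁻¹ = [81/388; -3/194; 25/194]
x' − x̄ = [-891/388, 33/194, -275/194] = K·y
y = (KᵀK)⁻¹·Kᵀ·(x' − x̄) = [-11]
z = y + H·x̄ = [-11] + [9] = [-2]

z = [-2]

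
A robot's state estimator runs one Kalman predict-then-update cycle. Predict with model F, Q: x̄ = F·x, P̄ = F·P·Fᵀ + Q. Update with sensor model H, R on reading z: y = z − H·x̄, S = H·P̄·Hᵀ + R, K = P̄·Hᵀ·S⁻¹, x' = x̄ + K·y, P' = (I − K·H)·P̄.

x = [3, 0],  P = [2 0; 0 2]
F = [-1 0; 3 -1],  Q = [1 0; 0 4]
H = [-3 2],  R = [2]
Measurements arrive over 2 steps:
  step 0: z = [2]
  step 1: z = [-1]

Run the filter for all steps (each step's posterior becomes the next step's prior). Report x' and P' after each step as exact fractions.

step 0: x̄ = F·x = [-3, 9]
step 0: P̄ = F·P·Fᵀ + Q = [3 -6; -6 24]
step 0: y = z − H·x̄ = [-25]
step 0: S = H·P̄·Hᵀ + R = [197]
step 0: K = P̄·Hᵀ·S⁻¹ = [-21/197; 66/197]
step 0: x' = x̄ + K·y = [-66/197, 123/197]
step 0: P' = (I − K·H)·P̄ = [150/197 204/197; 204/197 372/197]
step 1: x̄ = F·x = [66/197, -321/197]
step 1: P̄ = F·P·Fᵀ + Q = [347/197 -246/197; -246/197 1286/197]
step 1: y = z − H·x̄ = [643/197]
step 1: S = H·P̄·Hᵀ + R = [11613/197]
step 1: K = P̄·Hᵀ·S⁻¹ = [-73/553; 3310/11613]
step 1: x' = x̄ + K·y = [-53/553, -8119/11613]
step 1: P' = (I − K·H)·P̄ = [58/79 536/553; 536/553 20194/11613]

step 0: x' = [-66/197, 123/197], P' = [150/197 204/197; 204/197 372/197]
step 1: x' = [-53/553, -8119/11613], P' = [58/79 536/553; 536/553 20194/11613]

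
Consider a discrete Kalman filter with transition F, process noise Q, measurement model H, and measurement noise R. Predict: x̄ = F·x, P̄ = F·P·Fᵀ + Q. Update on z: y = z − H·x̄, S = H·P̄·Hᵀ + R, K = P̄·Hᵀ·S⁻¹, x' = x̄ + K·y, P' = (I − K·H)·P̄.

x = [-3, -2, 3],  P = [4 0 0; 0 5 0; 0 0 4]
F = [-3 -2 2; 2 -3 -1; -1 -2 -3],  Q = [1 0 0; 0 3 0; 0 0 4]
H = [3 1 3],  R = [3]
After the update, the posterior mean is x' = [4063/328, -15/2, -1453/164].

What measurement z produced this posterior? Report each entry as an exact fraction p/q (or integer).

z = [3]

x̄ = F·x = [19, -3, -2]
P̄ = F·P·Fᵀ + Q = [73 -2 8; -2 68 34; 8 34 64]
S = H·P̄·Hᵀ + R = [1640]
K = P̄·Hᵀ·S⁻¹ = [241/1640; 1/10; 25/164]
x' − x̄ = [-2169/328, -9/2, -1125/164] = K·y
y = (KᵀK)⁻¹·Kᵀ·(x' − x̄) = [-45]
z = y + H·x̄ = [-45] + [48] = [3]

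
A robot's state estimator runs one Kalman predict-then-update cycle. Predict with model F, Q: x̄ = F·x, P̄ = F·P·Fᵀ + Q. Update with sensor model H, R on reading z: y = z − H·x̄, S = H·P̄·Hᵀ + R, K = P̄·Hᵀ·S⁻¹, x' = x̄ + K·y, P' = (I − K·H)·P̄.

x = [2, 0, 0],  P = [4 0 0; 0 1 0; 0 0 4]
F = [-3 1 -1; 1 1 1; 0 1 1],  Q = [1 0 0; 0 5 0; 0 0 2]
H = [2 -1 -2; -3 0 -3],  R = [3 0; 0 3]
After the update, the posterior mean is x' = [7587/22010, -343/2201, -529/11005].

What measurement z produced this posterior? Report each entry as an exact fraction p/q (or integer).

x̄ = F·x = [-6, 2, 0]
P̄ = F·P·Fᵀ + Q = [42 -15 -3; -15 14 5; -3 5 7]
S = H·P̄·Hᵀ + R = [317 -240; -240 390]
K = P̄·Hᵀ·S⁻¹ = [429/2201 -3963/22010; -462/2201 -115/2201; -421/2201 -1634/11005]
x' − x̄ = [139647/22010, -4745/2201, -529/11005] = K·y
y = (KᵀK)⁻¹·Kᵀ·(x' − x̄) = [15, -19]
z = y + H·x̄ = [15, -19] + [-14, 18] = [1, -1]

z = [1, -1]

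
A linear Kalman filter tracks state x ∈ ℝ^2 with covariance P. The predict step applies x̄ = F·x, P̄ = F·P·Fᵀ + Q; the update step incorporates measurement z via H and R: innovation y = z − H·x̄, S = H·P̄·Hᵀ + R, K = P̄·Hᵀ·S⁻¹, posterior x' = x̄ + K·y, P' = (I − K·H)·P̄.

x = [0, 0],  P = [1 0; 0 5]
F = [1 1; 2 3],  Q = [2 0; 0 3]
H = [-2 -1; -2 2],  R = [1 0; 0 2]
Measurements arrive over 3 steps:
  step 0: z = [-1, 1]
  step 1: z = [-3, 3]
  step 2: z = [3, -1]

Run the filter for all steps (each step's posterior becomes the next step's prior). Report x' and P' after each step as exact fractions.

step 0: x' = [9/53, 35/53], P' = [389/2491 17/2491; 17/2491 814/2491]
step 1: x' = [39139/75469, 151560/75469], P' = [117087/754690 661/150938; 661/150938 47659/150938]
step 2: x' = [-14440301/20358935, -19769544/20358935], P' = [34740566/223948285 965584/223948285; 965584/223948285 70655121/223948285]

step 0: x̄ = F·x = [0, 0]
step 0: P̄ = F·P·Fᵀ + Q = [8 17; 17 52]
step 0: y = z − H·x̄ = [-1, 1]
step 0: S = H·P̄·Hᵀ + R = [153 -106; -106 106]
step 0: K = P̄·Hᵀ·S⁻¹ = [-15/47 -372/2491; -16/47 797/2491]
step 0: x' = x̄ + K·y = [9/53, 35/53]
step 0: P' = (I − K·H)·P̄ = [389/2491 17/2491; 17/2491 814/2491]
step 1: x̄ = F·x = [44/53, 123/53]
step 1: P̄ = F·P·Fᵀ + Q = [6219/2491 3305/2491; 3305/2491 16559/2491]
step 1: y = z − H·x̄ = [52/53, 1/53]
step 1: S = H·P̄·Hᵀ + R = [57146/2491 -316/53; -316/53 1482/53]
step 1: K = P̄·Hᵀ·S⁻¹ = [-237479/754690 -56891/377345; -48981/150938 23499/75469]
step 1: x' = x̄ + K·y = [39139/75469, 151560/75469]
step 1: P' = (I − K·H)·P̄ = [117087/754690 661/150938; 661/150938 47659/150938]
step 2: x̄ = F·x = [190699/75469, 532958/75469]
step 2: P̄ = F·P·Fᵀ + Q = [935686/377345 482792/377345; 482792/377345 4916733/754690]
step 2: y = z − H·x̄ = [1140763/75469, -759987/75469]
step 2: S = H·P̄·Hᵀ + R = [17019247/754690 -2139573/377345; -2139573/377345 10468564/377345]
step 2: K = P̄·Hᵀ·S⁻¹ = [-70446716/223948285 -33774982/223948285; -72586289/223948285 69689537/223948285]
step 2: x' = x̄ + K·y = [-14440301/20358935, -19769544/20358935]
step 2: P' = (I − K·H)·P̄ = [34740566/223948285 965584/223948285; 965584/223948285 70655121/223948285]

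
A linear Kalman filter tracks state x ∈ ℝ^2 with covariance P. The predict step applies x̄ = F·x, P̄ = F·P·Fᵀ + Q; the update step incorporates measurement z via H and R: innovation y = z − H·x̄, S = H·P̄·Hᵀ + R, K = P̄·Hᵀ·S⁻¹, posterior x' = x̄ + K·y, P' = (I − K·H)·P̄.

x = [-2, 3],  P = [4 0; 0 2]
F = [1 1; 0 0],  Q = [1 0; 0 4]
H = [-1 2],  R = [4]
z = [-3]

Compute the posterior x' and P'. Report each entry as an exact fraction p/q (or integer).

x' = [41/27, -16/27]
P' = [140/27 56/27; 56/27 44/27]

x̄ = F·x = [1, 0]
P̄ = F·P·Fᵀ + Q = [7 0; 0 4]
y = z − H·x̄ = [-2]
S = H·P̄·Hᵀ + R = [27]
K = P̄·Hᵀ·S⁻¹ = [-7/27; 8/27]
x' = x̄ + K·y = [41/27, -16/27]
P' = (I − K·H)·P̄ = [140/27 56/27; 56/27 44/27]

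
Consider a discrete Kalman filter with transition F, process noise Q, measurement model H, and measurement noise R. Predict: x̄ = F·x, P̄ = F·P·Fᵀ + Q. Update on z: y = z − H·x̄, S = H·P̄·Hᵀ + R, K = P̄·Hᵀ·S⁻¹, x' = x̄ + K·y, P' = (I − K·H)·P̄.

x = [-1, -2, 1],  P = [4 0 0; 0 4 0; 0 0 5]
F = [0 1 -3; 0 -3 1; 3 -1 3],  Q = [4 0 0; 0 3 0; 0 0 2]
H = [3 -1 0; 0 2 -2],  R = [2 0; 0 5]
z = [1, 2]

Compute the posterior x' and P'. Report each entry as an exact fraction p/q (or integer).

x' = [40179/68267, 57592/68267, -17120/68267]
P' = [303809/204801 803615/204801 257945/68267; 803615/204801 2495759/204801 802303/68267; 257945/68267 802303/68267 856593/68267]

x̄ = F·x = [-5, 7, 2]
P̄ = F·P·Fᵀ + Q = [53 -27 -49; -27 44 27; -49 27 87]
y = z − H·x̄ = [23, -8]
S = H·P̄·Hᵀ + R = [685 98; 98 313]
K = P̄·Hᵀ·S⁻¹ = [53906/204801 11912/204801; -42457/204801 35540/204801; -14234/68267 -21716/68267]
x' = x̄ + K·y = [40179/68267, 57592/68267, -17120/68267]
P' = (I − K·H)·P̄ = [303809/204801 803615/204801 257945/68267; 803615/204801 2495759/204801 802303/68267; 257945/68267 802303/68267 856593/68267]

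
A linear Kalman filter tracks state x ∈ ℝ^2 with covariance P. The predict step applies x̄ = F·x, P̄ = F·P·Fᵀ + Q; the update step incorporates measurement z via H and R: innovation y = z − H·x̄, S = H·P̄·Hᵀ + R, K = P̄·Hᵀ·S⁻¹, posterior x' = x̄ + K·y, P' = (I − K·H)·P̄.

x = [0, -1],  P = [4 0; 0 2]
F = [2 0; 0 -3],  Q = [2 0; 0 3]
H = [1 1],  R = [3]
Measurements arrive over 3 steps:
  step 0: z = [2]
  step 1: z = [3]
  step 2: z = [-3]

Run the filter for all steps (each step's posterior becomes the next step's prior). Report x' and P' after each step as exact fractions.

step 0: x' = [-3/7, 5/2], P' = [72/7 -9; -9 21/2]
step 1: x' = [12426/3523, -2334/3523], P' = [19878/3523 -15798/3523; -15798/3523 22161/3523]
step 2: x' = [1320258/496721, -2683152/496721], P' = [2869374/496721 -2325336/496721; -2325336/496721 3239754/496721]

step 0: x̄ = F·x = [0, 3]
step 0: P̄ = F·P·Fᵀ + Q = [18 0; 0 21]
step 0: y = z − H·x̄ = [-1]
step 0: S = H·P̄·Hᵀ + R = [42]
step 0: K = P̄·Hᵀ·S⁻¹ = [3/7; 1/2]
step 0: x' = x̄ + K·y = [-3/7, 5/2]
step 0: P' = (I − K·H)·P̄ = [72/7 -9; -9 21/2]
step 1: x̄ = F·x = [-6/7, -15/2]
step 1: P̄ = F·P·Fᵀ + Q = [302/7 54; 54 195/2]
step 1: y = z − H·x̄ = [159/14]
step 1: S = H·P̄·Hᵀ + R = [3523/14]
step 1: K = P̄·Hᵀ·S⁻¹ = [1360/3523; 2121/3523]
step 1: x' = x̄ + K·y = [12426/3523, -2334/3523]
step 1: P' = (I − K·H)·P̄ = [19878/3523 -15798/3523; -15798/3523 22161/3523]
step 2: x̄ = F·x = [24852/3523, 7002/3523]
step 2: P̄ = F·P·Fᵀ + Q = [86558/3523 94788/3523; 94788/3523 210018/3523]
step 2: y = z − H·x̄ = [-42423/3523]
step 2: S = H·P̄·Hᵀ + R = [496721/3523]
step 2: K = P̄·Hᵀ·S⁻¹ = [181346/496721; 304806/496721]
step 2: x' = x̄ + K·y = [1320258/496721, -2683152/496721]
step 2: P' = (I − K·H)·P̄ = [2869374/496721 -2325336/496721; -2325336/496721 3239754/496721]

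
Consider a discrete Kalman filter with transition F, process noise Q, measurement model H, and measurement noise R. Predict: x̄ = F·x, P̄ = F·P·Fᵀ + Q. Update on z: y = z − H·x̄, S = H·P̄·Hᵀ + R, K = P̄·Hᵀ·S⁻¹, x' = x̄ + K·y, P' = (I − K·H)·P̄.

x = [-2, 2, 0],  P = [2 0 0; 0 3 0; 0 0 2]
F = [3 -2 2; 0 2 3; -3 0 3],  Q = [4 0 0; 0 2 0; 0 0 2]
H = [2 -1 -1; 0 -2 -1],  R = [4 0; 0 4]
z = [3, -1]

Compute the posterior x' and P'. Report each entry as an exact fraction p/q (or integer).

x̄ = F·x = [-10, 4, 6]
P̄ = F·P·Fᵀ + Q = [42 0 -6; 0 32 18; -6 18 38]
y = z − H·x̄ = [33, 13]
S = H·P̄·Hᵀ + R = [302 168; 168 242]
K = P̄·Hᵀ·S⁻¹ = [5193/11215 -3327/11215; 419/11215 -4091/11215; -1006/11215 -2731/11215]
x' = x̄ + K·y = [15968/11215, 5504/11215, -1411/11215]
P' = (I − K·H)·P̄ = [23622/11215 -13164/11215 39636/11215; -13164/11215 44368/11215 -72372/11215; 39636/11215 -72372/11215 155668/11215]

x' = [15968/11215, 5504/11215, -1411/11215]
P' = [23622/11215 -13164/11215 39636/11215; -13164/11215 44368/11215 -72372/11215; 39636/11215 -72372/11215 155668/11215]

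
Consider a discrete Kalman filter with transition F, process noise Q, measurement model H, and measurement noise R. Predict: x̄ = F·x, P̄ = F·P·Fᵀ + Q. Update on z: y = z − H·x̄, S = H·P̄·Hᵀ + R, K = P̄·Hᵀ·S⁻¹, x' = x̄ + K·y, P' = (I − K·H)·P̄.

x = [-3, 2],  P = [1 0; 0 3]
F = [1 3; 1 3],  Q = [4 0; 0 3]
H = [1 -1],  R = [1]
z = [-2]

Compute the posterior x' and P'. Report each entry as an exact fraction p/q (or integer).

x' = [2, 15/4]
P' = [30 59/2; 59/2 239/8]

x̄ = F·x = [3, 3]
P̄ = F·P·Fᵀ + Q = [32 28; 28 31]
y = z − H·x̄ = [-2]
S = H·P̄·Hᵀ + R = [8]
K = P̄·Hᵀ·S⁻¹ = [1/2; -3/8]
x' = x̄ + K·y = [2, 15/4]
P' = (I − K·H)·P̄ = [30 59/2; 59/2 239/8]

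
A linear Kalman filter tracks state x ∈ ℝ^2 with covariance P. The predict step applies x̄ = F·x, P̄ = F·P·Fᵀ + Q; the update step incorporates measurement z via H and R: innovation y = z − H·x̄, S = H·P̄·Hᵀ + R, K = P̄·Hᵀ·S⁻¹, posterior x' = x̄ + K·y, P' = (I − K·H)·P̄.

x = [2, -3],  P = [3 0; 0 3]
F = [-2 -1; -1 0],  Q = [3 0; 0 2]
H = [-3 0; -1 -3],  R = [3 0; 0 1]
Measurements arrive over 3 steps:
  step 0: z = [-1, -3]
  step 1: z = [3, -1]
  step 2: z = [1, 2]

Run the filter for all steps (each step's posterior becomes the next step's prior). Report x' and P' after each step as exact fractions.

step 0: x' = [191/403, 47/62], P' = [126/403 -3/31; -3/31 17/124]
step 1: x' = [-30161/30440, 23377/38050], P' = [5465/18264 -709/7610; -709/7610 2566/19025]
step 2: x' = [-36106923/127594430, -64853111/127594430], P' = [38165807/127594430 -11888651/127594430; -11888651/127594430 17208973/127594430]

step 0: x̄ = F·x = [-1, -2]
step 0: P̄ = F·P·Fᵀ + Q = [18 6; 6 5]
step 0: y = z − H·x̄ = [-4, -10]
step 0: S = H·P̄·Hᵀ + R = [165 108; 108 100]
step 0: K = P̄·Hᵀ·S⁻¹ = [-126/403 -9/403; 3/31 -39/124]
step 0: x' = x̄ + K·y = [191/403, 47/62]
step 0: P' = (I − K·H)·P̄ = [126/403 -3/31; -3/31 17/124]
step 1: x̄ = F·x = [-1375/806, -191/403]
step 1: P̄ = F·P·Fᵀ + Q = [6449/1612 213/403; 213/403 932/403]
step 1: y = z − H·x̄ = [-1707/806, -3327/806]
step 1: S = H·P̄·Hᵀ + R = [62877/1612 27015/1612; 27015/1612 46725/1612]
step 1: K = P̄·Hᵀ·S⁻¹ = [-5465/18264 -1801/91320; 709/7610 -11851/38050]
step 1: x' = x̄ + K·y = [-30161/30440, 23377/38050]
step 1: P' = (I − K·H)·P̄ = [5465/18264 -709/7610; -709/7610 2566/19025]
step 2: x̄ = F·x = [104051/76100, 30161/30440]
step 2: P̄ = F·P·Fᵀ + Q = [451931/114150 23071/45660; 23071/45660 41993/18264]
step 2: y = z − H·x̄ = [388253/76100, 964917/152200]
step 2: S = H·P̄·Hᵀ + R = [1469943/38050 1249927/76100; 1249927/76100 13097009/456600]
step 2: K = P̄·Hᵀ·S⁻¹ = [-38165807/127594430 -1249927/63797215; 11888651/127594430 -19869134/63797215]
step 2: x' = x̄ + K·y = [-36106923/127594430, -64853111/127594430]
step 2: P' = (I − K·H)·P̄ = [38165807/127594430 -11888651/127594430; -11888651/127594430 17208973/127594430]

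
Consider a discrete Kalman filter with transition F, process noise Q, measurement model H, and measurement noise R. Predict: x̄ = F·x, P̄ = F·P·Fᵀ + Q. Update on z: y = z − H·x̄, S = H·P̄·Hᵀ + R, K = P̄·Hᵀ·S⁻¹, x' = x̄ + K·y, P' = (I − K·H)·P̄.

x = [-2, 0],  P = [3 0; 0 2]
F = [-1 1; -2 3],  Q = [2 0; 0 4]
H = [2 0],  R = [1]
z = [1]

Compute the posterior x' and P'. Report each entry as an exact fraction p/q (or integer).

x' = [16/29, 44/29]
P' = [7/29 12/29; 12/29 410/29]

x̄ = F·x = [2, 4]
P̄ = F·P·Fᵀ + Q = [7 12; 12 34]
y = z − H·x̄ = [-3]
S = H·P̄·Hᵀ + R = [29]
K = P̄·Hᵀ·S⁻¹ = [14/29; 24/29]
x' = x̄ + K·y = [16/29, 44/29]
P' = (I − K·H)·P̄ = [7/29 12/29; 12/29 410/29]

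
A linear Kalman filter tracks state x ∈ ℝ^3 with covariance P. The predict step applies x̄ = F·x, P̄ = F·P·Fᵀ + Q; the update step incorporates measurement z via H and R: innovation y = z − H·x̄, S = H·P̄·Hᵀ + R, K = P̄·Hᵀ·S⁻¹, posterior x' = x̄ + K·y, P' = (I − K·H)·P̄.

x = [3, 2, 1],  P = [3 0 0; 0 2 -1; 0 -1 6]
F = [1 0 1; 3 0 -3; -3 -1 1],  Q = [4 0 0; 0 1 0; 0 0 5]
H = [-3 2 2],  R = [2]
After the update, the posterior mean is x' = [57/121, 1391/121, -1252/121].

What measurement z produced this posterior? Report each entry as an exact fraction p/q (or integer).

z = [1]

x̄ = F·x = [4, 6, -10]
P̄ = F·P·Fᵀ + Q = [13 -9 -2; -9 82 -48; -2 -48 42]
S = H·P̄·Hᵀ + R = [363]
K = P̄·Hᵀ·S⁻¹ = [-61/363; 95/363; -2/121]
x' − x̄ = [-427/121, 665/121, -42/121] = K·y
y = (KᵀK)⁻¹·Kᵀ·(x' − x̄) = [21]
z = y + H·x̄ = [21] + [-20] = [1]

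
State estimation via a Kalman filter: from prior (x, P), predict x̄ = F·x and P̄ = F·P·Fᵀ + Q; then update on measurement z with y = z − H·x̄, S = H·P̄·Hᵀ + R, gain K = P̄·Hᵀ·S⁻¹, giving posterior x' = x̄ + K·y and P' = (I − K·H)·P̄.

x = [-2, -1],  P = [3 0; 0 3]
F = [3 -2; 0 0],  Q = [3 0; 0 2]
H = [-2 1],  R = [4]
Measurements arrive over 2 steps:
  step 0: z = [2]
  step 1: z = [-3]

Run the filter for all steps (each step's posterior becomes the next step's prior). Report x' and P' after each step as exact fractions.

step 0: x' = [-32/29, -2/29], P' = [42/29 28/29; 28/29 172/87]
step 1: x' = [2397/2411, -813/2411], P' = [3225/2411 2150/2411; 2150/2411 4648/2411]

step 0: x̄ = F·x = [-4, 0]
step 0: P̄ = F·P·Fᵀ + Q = [42 0; 0 2]
step 0: y = z − H·x̄ = [-6]
step 0: S = H·P̄·Hᵀ + R = [174]
step 0: K = P̄·Hᵀ·S⁻¹ = [-14/29; 1/87]
step 0: x' = x̄ + K·y = [-32/29, -2/29]
step 0: P' = (I − K·H)·P̄ = [42/29 28/29; 28/29 172/87]
step 1: x̄ = F·x = [-92/29, 0]
step 1: P̄ = F·P·Fᵀ + Q = [1075/87 0; 0 2]
step 1: y = z − H·x̄ = [-271/29]
step 1: S = H·P̄·Hᵀ + R = [4822/87]
step 1: K = P̄·Hᵀ·S⁻¹ = [-1075/2411; 87/2411]
step 1: x' = x̄ + K·y = [2397/2411, -813/2411]
step 1: P' = (I − K·H)·P̄ = [3225/2411 2150/2411; 2150/2411 4648/2411]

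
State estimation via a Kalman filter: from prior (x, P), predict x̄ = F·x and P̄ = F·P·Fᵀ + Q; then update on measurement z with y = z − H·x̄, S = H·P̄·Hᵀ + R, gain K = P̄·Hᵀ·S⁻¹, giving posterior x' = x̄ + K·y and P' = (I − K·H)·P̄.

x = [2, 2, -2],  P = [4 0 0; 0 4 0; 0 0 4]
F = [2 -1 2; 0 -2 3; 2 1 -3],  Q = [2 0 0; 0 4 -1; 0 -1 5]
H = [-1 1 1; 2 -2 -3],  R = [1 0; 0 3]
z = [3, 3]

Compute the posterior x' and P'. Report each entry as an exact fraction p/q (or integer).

x̄ = F·x = [-2, -10, 12]
P̄ = F·P·Fᵀ + Q = [38 32 -12; 32 56 -45; -12 -45 61]
y = z − H·x̄ = [-1, 23]
S = H·P̄·Hᵀ + R = [26 -78; -78 276]
K = P̄·Hᵀ·S⁻¹ = [-102/91 -1/7; 165/182 4/7; -233/182 -11/14]
x' = x̄ + K·y = [-379/91, 407/182, -436/91]
P' = (I − K·H)·P̄ = [2246/91 1901/91 243/91; 1901/91 4609/182 -321/91; 243/91 -321/91 895/182]

x' = [-379/91, 407/182, -436/91]
P' = [2246/91 1901/91 243/91; 1901/91 4609/182 -321/91; 243/91 -321/91 895/182]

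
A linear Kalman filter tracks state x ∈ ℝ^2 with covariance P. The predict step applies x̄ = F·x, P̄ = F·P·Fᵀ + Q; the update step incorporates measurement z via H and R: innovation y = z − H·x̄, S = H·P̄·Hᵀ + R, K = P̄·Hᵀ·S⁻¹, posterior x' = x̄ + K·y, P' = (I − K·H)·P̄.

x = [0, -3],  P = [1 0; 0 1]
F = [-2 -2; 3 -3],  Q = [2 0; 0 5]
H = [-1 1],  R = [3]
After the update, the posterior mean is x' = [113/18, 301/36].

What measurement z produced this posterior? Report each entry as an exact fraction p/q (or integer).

x̄ = F·x = [6, 9]
P̄ = F·P·Fᵀ + Q = [10 0; 0 23]
S = H·P̄·Hᵀ + R = [36]
K = P̄·Hᵀ·S⁻¹ = [-5/18; 23/36]
x' − x̄ = [5/18, -23/36] = K·y
y = (KᵀK)⁻¹·Kᵀ·(x' − x̄) = [-1]
z = y + H·x̄ = [-1] + [3] = [2]

z = [2]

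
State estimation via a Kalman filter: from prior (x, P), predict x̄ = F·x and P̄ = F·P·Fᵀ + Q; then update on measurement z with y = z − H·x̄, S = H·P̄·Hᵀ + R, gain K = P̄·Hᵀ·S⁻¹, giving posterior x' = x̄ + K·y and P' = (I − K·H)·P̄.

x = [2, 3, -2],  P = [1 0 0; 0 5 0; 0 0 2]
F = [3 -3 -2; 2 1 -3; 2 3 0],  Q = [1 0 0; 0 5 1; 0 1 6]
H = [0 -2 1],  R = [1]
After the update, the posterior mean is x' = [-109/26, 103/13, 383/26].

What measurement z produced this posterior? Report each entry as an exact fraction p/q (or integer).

x̄ = F·x = [1, 13, 13]
P̄ = F·P·Fᵀ + Q = [63 3 -39; 3 32 20; -39 20 55]
S = H·P̄·Hᵀ + R = [104]
K = P̄·Hᵀ·S⁻¹ = [-45/104; -11/26; 15/104]
x' − x̄ = [-135/26, -66/13, 45/26] = K·y
y = (KᵀK)⁻¹·Kᵀ·(x' − x̄) = [12]
z = y + H·x̄ = [12] + [-13] = [-1]

z = [-1]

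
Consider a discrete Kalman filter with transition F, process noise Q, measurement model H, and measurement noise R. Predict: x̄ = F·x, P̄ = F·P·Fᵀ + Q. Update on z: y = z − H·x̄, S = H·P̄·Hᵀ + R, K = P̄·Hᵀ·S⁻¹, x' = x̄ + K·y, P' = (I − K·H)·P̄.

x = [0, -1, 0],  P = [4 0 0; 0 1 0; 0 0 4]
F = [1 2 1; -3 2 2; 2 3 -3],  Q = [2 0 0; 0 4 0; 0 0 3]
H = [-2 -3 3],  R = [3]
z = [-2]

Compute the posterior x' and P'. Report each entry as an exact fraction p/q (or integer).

x' = [-3748/1907, -2896/1907, -6663/1907]
P' = [26214/1907 -6732/1907 10722/1907; -6732/1907 20784/1907 15990/1907; 10722/1907 15990/1907 23452/1907]

x̄ = F·x = [-2, -2, -3]
P̄ = F·P·Fᵀ + Q = [14 0 2; 0 60 -42; 2 -42 64]
y = z − H·x̄ = [-3]
S = H·P̄·Hᵀ + R = [1907]
K = P̄·Hᵀ·S⁻¹ = [-22/1907; -306/1907; 314/1907]
x' = x̄ + K·y = [-3748/1907, -2896/1907, -6663/1907]
P' = (I − K·H)·P̄ = [26214/1907 -6732/1907 10722/1907; -6732/1907 20784/1907 15990/1907; 10722/1907 15990/1907 23452/1907]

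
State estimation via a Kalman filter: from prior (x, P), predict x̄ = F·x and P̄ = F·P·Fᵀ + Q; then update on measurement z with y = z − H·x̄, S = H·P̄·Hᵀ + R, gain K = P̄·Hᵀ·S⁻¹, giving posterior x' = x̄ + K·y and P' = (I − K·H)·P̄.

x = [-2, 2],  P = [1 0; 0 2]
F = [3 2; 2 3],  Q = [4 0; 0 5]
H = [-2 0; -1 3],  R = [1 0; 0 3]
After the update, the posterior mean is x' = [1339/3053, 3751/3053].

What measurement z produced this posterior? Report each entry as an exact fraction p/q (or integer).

z = [-1, 3]

x̄ = F·x = [-2, 2]
P̄ = F·P·Fᵀ + Q = [21 18; 18 27]
S = H·P̄·Hᵀ + R = [85 -66; -66 159]
K = P̄·Hᵀ·S⁻¹ = [-1500/3053 11/3053; -522/3053 993/3053]
x' − x̄ = [7445/3053, -2355/3053] = K·y
y = (KᵀK)⁻¹·Kᵀ·(x' − x̄) = [-5, -5]
z = y + H·x̄ = [-5, -5] + [4, 8] = [-1, 3]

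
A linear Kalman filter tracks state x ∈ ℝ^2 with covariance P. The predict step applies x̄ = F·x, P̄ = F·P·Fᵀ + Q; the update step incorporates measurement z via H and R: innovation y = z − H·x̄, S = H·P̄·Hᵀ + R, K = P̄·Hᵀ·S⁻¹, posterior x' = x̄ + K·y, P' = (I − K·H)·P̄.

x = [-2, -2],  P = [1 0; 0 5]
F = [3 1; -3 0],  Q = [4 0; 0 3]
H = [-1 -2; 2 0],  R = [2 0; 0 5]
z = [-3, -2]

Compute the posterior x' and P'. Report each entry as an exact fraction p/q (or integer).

x' = [-16/11, 795/352]
P' = [90/77 -45/77; -45/77 1875/2464]

x̄ = F·x = [-8, 6]
P̄ = F·P·Fᵀ + Q = [18 -9; -9 12]
y = z − H·x̄ = [1, 14]
S = H·P̄·Hᵀ + R = [32 0; 0 77]
K = P̄·Hᵀ·S⁻¹ = [0 36/77; -15/32 -18/77]
x' = x̄ + K·y = [-16/11, 795/352]
P' = (I − K·H)·P̄ = [90/77 -45/77; -45/77 1875/2464]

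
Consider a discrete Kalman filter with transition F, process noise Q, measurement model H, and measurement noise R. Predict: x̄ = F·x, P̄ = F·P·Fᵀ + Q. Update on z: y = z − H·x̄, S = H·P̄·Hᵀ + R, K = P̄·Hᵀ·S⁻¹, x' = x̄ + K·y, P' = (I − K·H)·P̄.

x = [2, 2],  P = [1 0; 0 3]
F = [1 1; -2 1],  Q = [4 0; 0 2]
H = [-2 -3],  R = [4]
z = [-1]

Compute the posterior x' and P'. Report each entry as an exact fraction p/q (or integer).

x̄ = F·x = [4, -2]
P̄ = F·P·Fᵀ + Q = [8 1; 1 9]
y = z − H·x̄ = [1]
S = H·P̄·Hᵀ + R = [129]
K = P̄·Hᵀ·S⁻¹ = [-19/129; -29/129]
x' = x̄ + K·y = [497/129, -287/129]
P' = (I − K·H)·P̄ = [671/129 -422/129; -422/129 320/129]

x' = [497/129, -287/129]
P' = [671/129 -422/129; -422/129 320/129]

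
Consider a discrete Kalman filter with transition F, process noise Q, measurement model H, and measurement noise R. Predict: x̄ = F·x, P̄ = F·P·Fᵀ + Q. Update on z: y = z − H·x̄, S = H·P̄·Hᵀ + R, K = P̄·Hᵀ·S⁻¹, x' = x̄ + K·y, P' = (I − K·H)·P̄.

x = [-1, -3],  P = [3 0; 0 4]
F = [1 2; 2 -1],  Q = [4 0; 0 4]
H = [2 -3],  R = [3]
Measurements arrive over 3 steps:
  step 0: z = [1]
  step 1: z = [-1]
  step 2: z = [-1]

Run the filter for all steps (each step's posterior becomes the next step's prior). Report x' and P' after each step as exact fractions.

step 0: x̄ = F·x = [-7, 1]
step 0: P̄ = F·P·Fᵀ + Q = [23 -2; -2 20]
step 0: y = z − H·x̄ = [18]
step 0: S = H·P̄·Hᵀ + R = [299]
step 0: K = P̄·Hᵀ·S⁻¹ = [4/23; -64/299]
step 0: x' = x̄ + K·y = [-89/23, -853/299]
step 0: P' = (I − K·H)·P̄ = [321/23 210/23; 210/23 1884/299]
step 1: x̄ = F·x = [-2863/299, -1461/299]
step 1: P̄ = F·P·Fᵀ + Q = [23825/299 12768/299; 12768/299 8852/299]
step 1: y = z − H·x̄ = [1044/299]
step 1: S = H·P̄·Hᵀ + R = [22649/299]
step 1: K = P̄·Hᵀ·S⁻¹ = [9346/22649; -1020/22649]
step 1: x' = x̄ + K·y = [-6353/781, -3939/781]
step 1: P' = (I − K·H)·P̄ = [1512591/22649 999048/22649; 999048/22649 667052/22649]
step 2: x̄ = F·x = [-14231/781, -797/71]
step 2: P̄ = F·P·Fᵀ + Q = [8267587/22649 426202/2059; 426202/2059 255620/2059]
step 2: y = z − H·x̄ = [1380/781]
step 2: S = H·P̄·Hᵀ + R = [2186011/22649]
step 2: K = P̄·Hᵀ·S⁻¹ = [2470508/2186011; 940984/2186011]
step 2: x' = x̄ + K·y = [-35467121/2186011, -22876057/2186011]
step 2: P' = (I − K·H)·P̄ = [528483657/2186011 349851930/2186011; 349851930/2186011 232293636/2186011]

step 0: x' = [-89/23, -853/299], P' = [321/23 210/23; 210/23 1884/299]
step 1: x' = [-6353/781, -3939/781], P' = [1512591/22649 999048/22649; 999048/22649 667052/22649]
step 2: x' = [-35467121/2186011, -22876057/2186011], P' = [528483657/2186011 349851930/2186011; 349851930/2186011 232293636/2186011]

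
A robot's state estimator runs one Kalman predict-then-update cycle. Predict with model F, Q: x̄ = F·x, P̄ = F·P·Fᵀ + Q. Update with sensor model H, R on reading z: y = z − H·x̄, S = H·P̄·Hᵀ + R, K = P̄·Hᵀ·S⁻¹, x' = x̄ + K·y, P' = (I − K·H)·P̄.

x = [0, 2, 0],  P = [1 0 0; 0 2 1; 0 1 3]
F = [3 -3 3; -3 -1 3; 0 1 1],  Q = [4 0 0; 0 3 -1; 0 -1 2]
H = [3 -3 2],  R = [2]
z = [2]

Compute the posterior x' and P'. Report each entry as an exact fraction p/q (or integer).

x̄ = F·x = [-6, -2, 2]
P̄ = F·P·Fᵀ + Q = [40 12 3; 12 35 8; 3 8 9]
y = z − H·x̄ = [10]
S = H·P̄·Hᵀ + R = [437]
K = P̄·Hᵀ·S⁻¹ = [90/437; -53/437; 3/437]
x' = x̄ + K·y = [-1722/437, -1404/437, 904/437]
P' = (I − K·H)·P̄ = [9380/437 10014/437 1041/437; 10014/437 12486/437 3655/437; 1041/437 3655/437 3924/437]

x' = [-1722/437, -1404/437, 904/437]
P' = [9380/437 10014/437 1041/437; 10014/437 12486/437 3655/437; 1041/437 3655/437 3924/437]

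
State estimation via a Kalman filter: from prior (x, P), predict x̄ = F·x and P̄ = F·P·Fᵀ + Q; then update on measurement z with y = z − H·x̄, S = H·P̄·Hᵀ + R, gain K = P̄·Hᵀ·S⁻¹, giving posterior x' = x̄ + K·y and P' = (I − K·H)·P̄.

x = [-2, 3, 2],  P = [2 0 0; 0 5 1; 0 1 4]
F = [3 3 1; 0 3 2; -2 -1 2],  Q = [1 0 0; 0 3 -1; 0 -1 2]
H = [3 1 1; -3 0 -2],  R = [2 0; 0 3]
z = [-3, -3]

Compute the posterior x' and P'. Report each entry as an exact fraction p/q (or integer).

x' = [-145029/28859, 104195/28859, 253491/28859]
P' = [132734/28859 -167342/28859 -207744/28859; -167342/28859 273172/28859 247098/28859; -207744/28859 247098/28859 343824/28859]

x̄ = F·x = [5, 13, 5]
P̄ = F·P·Fᵀ + Q = [74 62 -14; 62 76 4; -14 4 27]
y = z − H·x̄ = [-36, 22]
S = H·P̄·Hᵀ + R = [1067 -788; -788 609]
K = P̄·Hᵀ·S⁻¹ = [11558/28859 5762/28859; 9122/28859 2610/28859; -16155/28859 -21472/28859]
x' = x̄ + K·y = [-145029/28859, 104195/28859, 253491/28859]
P' = (I − K·H)·P̄ = [132734/28859 -167342/28859 -207744/28859; -167342/28859 273172/28859 247098/28859; -207744/28859 247098/28859 343824/28859]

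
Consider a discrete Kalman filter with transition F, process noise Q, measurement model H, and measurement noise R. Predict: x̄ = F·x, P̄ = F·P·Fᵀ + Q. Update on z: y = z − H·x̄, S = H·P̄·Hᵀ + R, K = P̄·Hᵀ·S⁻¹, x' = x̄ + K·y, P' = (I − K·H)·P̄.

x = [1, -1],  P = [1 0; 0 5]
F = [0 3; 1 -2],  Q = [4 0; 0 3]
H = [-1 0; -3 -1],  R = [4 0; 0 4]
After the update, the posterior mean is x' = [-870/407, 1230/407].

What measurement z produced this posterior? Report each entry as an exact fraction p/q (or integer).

z = [3, 3]

x̄ = F·x = [-3, 3]
P̄ = F·P·Fᵀ + Q = [49 -30; -30 24]
S = H·P̄·Hᵀ + R = [53 117; 117 289]
K = P̄·Hᵀ·S⁻¹ = [-118/407 -117/407; 237/407 -3/407]
x' − x̄ = [351/407, 9/407] = K·y
y = (KᵀK)⁻¹·Kᵀ·(x' − x̄) = [0, -3]
z = y + H·x̄ = [0, -3] + [3, 6] = [3, 3]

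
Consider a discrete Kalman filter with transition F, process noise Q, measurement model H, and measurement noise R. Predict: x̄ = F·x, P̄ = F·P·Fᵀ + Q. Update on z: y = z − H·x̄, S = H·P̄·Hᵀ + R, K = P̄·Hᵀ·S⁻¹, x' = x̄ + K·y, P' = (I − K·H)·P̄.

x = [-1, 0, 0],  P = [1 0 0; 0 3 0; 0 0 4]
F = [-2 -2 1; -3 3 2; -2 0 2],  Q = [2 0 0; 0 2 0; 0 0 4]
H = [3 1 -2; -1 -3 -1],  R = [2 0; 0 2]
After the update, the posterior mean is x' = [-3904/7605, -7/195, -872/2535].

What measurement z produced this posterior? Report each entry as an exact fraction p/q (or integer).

z = [-1, 1]

x̄ = F·x = [2, 3, 2]
P̄ = F·P·Fᵀ + Q = [22 -4 12; -4 54 22; 12 22 24]
S = H·P̄·Hᵀ + R = [94 -42; -42 666]
K = P̄·Hᵀ·S⁻¹ = [1016/2535 -59/7605; -19/130 -109/390; 33/845 -382/2535]
x' − x̄ = [-19114/7605, -592/195, -5942/2535] = K·y
y = (KᵀK)⁻¹·Kᵀ·(x' − x̄) = [-6, 14]
z = y + H·x̄ = [-6, 14] + [5, -13] = [-1, 1]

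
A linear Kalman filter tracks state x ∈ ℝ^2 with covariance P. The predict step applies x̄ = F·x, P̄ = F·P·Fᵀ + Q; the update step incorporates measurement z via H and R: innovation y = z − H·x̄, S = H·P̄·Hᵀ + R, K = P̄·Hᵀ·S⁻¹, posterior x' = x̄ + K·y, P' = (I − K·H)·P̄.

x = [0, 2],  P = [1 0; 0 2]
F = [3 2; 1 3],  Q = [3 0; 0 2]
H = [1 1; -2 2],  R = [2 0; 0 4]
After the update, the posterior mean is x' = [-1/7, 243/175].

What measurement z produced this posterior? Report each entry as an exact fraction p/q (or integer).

x̄ = F·x = [4, 6]
P̄ = F·P·Fᵀ + Q = [20 15; 15 21]
S = H·P̄·Hᵀ + R = [73 2; 2 48]
K = P̄·Hᵀ·S⁻¹ = [17/35 -8/35; 426/875 201/875]
x' − x̄ = [-29/7, -807/175] = K·y
y = (KᵀK)⁻¹·Kᵀ·(x' − x̄) = [-9, -1]
z = y + H·x̄ = [-9, -1] + [10, 4] = [1, 3]

z = [1, 3]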